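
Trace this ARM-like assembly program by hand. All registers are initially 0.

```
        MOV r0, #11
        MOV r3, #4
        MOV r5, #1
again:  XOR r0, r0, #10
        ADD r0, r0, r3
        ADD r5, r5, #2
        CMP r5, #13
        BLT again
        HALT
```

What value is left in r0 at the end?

r0=11
r3=4
r5=1
r0=11^10=1
r0=1+4=5
r5=1+2=3
CMP r5, #13  (cmp 3,13)
BLT again: taken
r0=5^10=15
r0=15+4=19
r5=3+2=5
CMP r5, #13  (cmp 5,13)
BLT again: taken
r0=19^10=25
r0=25+4=29
r5=5+2=7
CMP r5, #13  (cmp 7,13)
BLT again: taken
r0=29^10=23
r0=23+4=27
r5=7+2=9
CMP r5, #13  (cmp 9,13)
BLT again: taken
r0=27^10=17
r0=17+4=21
r5=9+2=11
CMP r5, #13  (cmp 11,13)
BLT again: taken
r0=21^10=31
r0=31+4=35
r5=11+2=13
CMP r5, #13  (cmp 13,13)
BLT again: not taken
halt.

35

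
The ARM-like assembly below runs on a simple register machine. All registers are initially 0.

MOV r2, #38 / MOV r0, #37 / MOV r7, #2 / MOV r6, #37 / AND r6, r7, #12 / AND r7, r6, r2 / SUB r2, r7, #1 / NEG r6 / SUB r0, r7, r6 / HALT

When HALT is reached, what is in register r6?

0

after MOV r2, #38: r2=38
after MOV r0, #37: r0=37
after MOV r7, #2: r7=2
after MOV r6, #37: r6=37
after AND r6, r7, #12: r6=2&12=0
after AND r7, r6, r2: r7=0&38=0
after SUB r2, r7, #1: r2=0-1=-1
after NEG r6: r6=-(0)=0
after SUB r0, r7, r6: r0=0-0=0
halt.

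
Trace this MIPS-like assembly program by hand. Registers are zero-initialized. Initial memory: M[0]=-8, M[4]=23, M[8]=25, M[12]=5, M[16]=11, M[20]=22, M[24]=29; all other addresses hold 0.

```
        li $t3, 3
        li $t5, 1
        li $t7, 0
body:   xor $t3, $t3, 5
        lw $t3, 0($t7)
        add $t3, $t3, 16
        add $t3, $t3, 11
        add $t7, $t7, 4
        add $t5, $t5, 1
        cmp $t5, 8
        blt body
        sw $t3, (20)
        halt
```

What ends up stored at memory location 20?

li $t3, 3 → $t3=3
li $t5, 1 → $t5=1
li $t7, 0 → $t7=0
xor $t3, $t3, 5 → $t3=3^5=6
lw $t3, 0($t7) → $t3=M[0]=-8
add $t3, $t3, 16 → $t3=(-8)+16=8
add $t3, $t3, 11 → $t3=8+11=19
add $t7, $t7, 4 → $t7=0+4=4
add $t5, $t5, 1 → $t5=1+1=2
cmp $t5, 8  (cmp 2,8)
blt body: taken
xor $t3, $t3, 5 → $t3=19^5=22
lw $t3, 0($t7) → $t3=M[4]=23
add $t3, $t3, 16 → $t3=23+16=39
add $t3, $t3, 11 → $t3=39+11=50
add $t7, $t7, 4 → $t7=4+4=8
add $t5, $t5, 1 → $t5=2+1=3
cmp $t5, 8  (cmp 3,8)
blt body: taken
xor $t3, $t3, 5 → $t3=50^5=55
lw $t3, 0($t7) → $t3=M[8]=25
add $t3, $t3, 16 → $t3=25+16=41
add $t3, $t3, 11 → $t3=41+11=52
add $t7, $t7, 4 → $t7=8+4=12
add $t5, $t5, 1 → $t5=3+1=4
cmp $t5, 8  (cmp 4,8)
blt body: taken
xor $t3, $t3, 5 → $t3=52^5=49
lw $t3, 0($t7) → $t3=M[12]=5
add $t3, $t3, 16 → $t3=5+16=21
add $t3, $t3, 11 → $t3=21+11=32
add $t7, $t7, 4 → $t7=12+4=16
add $t5, $t5, 1 → $t5=4+1=5
cmp $t5, 8  (cmp 5,8)
blt body: taken
xor $t3, $t3, 5 → $t3=32^5=37
lw $t3, 0($t7) → $t3=M[16]=11
add $t3, $t3, 16 → $t3=11+16=27
add $t3, $t3, 11 → $t3=27+11=38
add $t7, $t7, 4 → $t7=16+4=20
add $t5, $t5, 1 → $t5=5+1=6
cmp $t5, 8  (cmp 6,8)
blt body: taken
xor $t3, $t3, 5 → $t3=38^5=35
lw $t3, 0($t7) → $t3=M[20]=22
add $t3, $t3, 16 → $t3=22+16=38
add $t3, $t3, 11 → $t3=38+11=49
add $t7, $t7, 4 → $t7=20+4=24
add $t5, $t5, 1 → $t5=6+1=7
cmp $t5, 8  (cmp 7,8)
blt body: taken
xor $t3, $t3, 5 → $t3=49^5=52
lw $t3, 0($t7) → $t3=M[24]=29
add $t3, $t3, 16 → $t3=29+16=45
add $t3, $t3, 11 → $t3=45+11=56
add $t7, $t7, 4 → $t7=24+4=28
add $t5, $t5, 1 → $t5=7+1=8
cmp $t5, 8  (cmp 8,8)
blt body: not taken
sw $t3, (20) → M[20]=56
halt.

56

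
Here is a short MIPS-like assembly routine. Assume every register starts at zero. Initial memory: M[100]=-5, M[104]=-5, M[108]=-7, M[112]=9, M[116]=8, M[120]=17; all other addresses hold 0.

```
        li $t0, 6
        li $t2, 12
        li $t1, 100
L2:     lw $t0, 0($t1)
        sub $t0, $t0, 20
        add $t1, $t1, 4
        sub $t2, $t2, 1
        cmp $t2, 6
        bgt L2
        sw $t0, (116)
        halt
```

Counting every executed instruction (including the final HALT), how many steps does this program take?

after li $t0, 6: $t0=6
after li $t2, 12: $t2=12
after li $t1, 100: $t1=100
after lw $t0, 0($t1): $t0=M[100]=-5
after sub $t0, $t0, 20: $t0=(-5)-20=-25
after add $t1, $t1, 4: $t1=100+4=104
after sub $t2, $t2, 1: $t2=12-1=11
cmp $t2, 6  (cmp 11,6)
bgt L2: taken
after lw $t0, 0($t1): $t0=M[104]=-5
after sub $t0, $t0, 20: $t0=(-5)-20=-25
after add $t1, $t1, 4: $t1=104+4=108
after sub $t2, $t2, 1: $t2=11-1=10
cmp $t2, 6  (cmp 10,6)
bgt L2: taken
after lw $t0, 0($t1): $t0=M[108]=-7
after sub $t0, $t0, 20: $t0=(-7)-20=-27
after add $t1, $t1, 4: $t1=108+4=112
after sub $t2, $t2, 1: $t2=10-1=9
cmp $t2, 6  (cmp 9,6)
bgt L2: taken
after lw $t0, 0($t1): $t0=M[112]=9
after sub $t0, $t0, 20: $t0=9-20=-11
after add $t1, $t1, 4: $t1=112+4=116
after sub $t2, $t2, 1: $t2=9-1=8
cmp $t2, 6  (cmp 8,6)
bgt L2: taken
after lw $t0, 0($t1): $t0=M[116]=8
after sub $t0, $t0, 20: $t0=8-20=-12
after add $t1, $t1, 4: $t1=116+4=120
after sub $t2, $t2, 1: $t2=8-1=7
cmp $t2, 6  (cmp 7,6)
bgt L2: taken
after lw $t0, 0($t1): $t0=M[120]=17
after sub $t0, $t0, 20: $t0=17-20=-3
after add $t1, $t1, 4: $t1=120+4=124
after sub $t2, $t2, 1: $t2=7-1=6
cmp $t2, 6  (cmp 6,6)
bgt L2: not taken
sw $t0, (116) → M[116]=-3
halt.
Total executed instructions: 41.

41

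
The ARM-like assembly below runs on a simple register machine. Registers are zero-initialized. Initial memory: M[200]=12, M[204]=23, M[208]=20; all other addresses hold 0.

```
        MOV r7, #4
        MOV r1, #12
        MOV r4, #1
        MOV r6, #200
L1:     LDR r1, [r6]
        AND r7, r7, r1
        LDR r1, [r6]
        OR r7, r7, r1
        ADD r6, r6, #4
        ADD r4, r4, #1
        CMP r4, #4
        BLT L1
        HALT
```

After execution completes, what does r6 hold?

212

MOV r7, #4 → r7=4
MOV r1, #12 → r1=12
MOV r4, #1 → r4=1
MOV r6, #200 → r6=200
LDR r1, [r6] → r1=M[200]=12
AND r7, r7, r1 → r7=4&12=4
LDR r1, [r6] → r1=M[200]=12
OR r7, r7, r1 → r7=4|12=12
ADD r6, r6, #4 → r6=200+4=204
ADD r4, r4, #1 → r4=1+1=2
CMP r4, #4  (cmp 2,4)
BLT L1: taken
LDR r1, [r6] → r1=M[204]=23
AND r7, r7, r1 → r7=12&23=4
LDR r1, [r6] → r1=M[204]=23
OR r7, r7, r1 → r7=4|23=23
ADD r6, r6, #4 → r6=204+4=208
ADD r4, r4, #1 → r4=2+1=3
CMP r4, #4  (cmp 3,4)
BLT L1: taken
LDR r1, [r6] → r1=M[208]=20
AND r7, r7, r1 → r7=23&20=20
LDR r1, [r6] → r1=M[208]=20
OR r7, r7, r1 → r7=20|20=20
ADD r6, r6, #4 → r6=208+4=212
ADD r4, r4, #1 → r4=3+1=4
CMP r4, #4  (cmp 4,4)
BLT L1: not taken
halt.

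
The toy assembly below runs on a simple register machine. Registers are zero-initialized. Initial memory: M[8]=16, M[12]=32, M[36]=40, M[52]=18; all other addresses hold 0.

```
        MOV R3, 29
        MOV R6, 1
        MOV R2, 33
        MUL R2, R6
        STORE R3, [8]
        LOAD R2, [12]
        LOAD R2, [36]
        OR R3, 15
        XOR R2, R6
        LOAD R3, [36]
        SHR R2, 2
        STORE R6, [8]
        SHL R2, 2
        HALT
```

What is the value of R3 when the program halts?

MOV R3, 29 → R3=29
MOV R6, 1 → R6=1
MOV R2, 33 → R2=33
MUL R2, R6 → R2=33*1=33
STORE R3, [8] → M[8]=29
LOAD R2, [12] → R2=M[12]=32
LOAD R2, [36] → R2=M[36]=40
OR R3, 15 → R3=29|15=31
XOR R2, R6 → R2=40^1=41
LOAD R3, [36] → R3=M[36]=40
SHR R2, 2 → R2=41>>2=10
STORE R6, [8] → M[8]=1
SHL R2, 2 → R2=10<<2=40
halt.

40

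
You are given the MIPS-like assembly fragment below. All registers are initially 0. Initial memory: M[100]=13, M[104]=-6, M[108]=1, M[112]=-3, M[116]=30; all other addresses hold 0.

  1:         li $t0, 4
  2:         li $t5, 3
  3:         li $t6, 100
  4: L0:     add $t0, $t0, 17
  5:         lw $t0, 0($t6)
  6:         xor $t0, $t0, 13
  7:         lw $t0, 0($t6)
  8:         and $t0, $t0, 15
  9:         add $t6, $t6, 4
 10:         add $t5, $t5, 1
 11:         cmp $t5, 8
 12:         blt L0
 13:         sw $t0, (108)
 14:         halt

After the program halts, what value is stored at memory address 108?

$t0=4
$t5=3
$t6=100
$t0=4+17=21
$t0=M[100]=13
$t0=13^13=0
$t0=M[100]=13
$t0=13&15=13
$t6=100+4=104
$t5=3+1=4
cmp $t5, 8  (cmp 4,8)
blt L0: taken
$t0=13+17=30
$t0=M[104]=-6
$t0=(-6)^13=-9
$t0=M[104]=-6
$t0=(-6)&15=10
$t6=104+4=108
$t5=4+1=5
cmp $t5, 8  (cmp 5,8)
blt L0: taken
$t0=10+17=27
$t0=M[108]=1
$t0=1^13=12
$t0=M[108]=1
$t0=1&15=1
$t6=108+4=112
$t5=5+1=6
cmp $t5, 8  (cmp 6,8)
blt L0: taken
$t0=1+17=18
$t0=M[112]=-3
$t0=(-3)^13=-16
$t0=M[112]=-3
$t0=(-3)&15=13
$t6=112+4=116
$t5=6+1=7
cmp $t5, 8  (cmp 7,8)
blt L0: taken
$t0=13+17=30
$t0=M[116]=30
$t0=30^13=19
$t0=M[116]=30
$t0=30&15=14
$t6=116+4=120
$t5=7+1=8
cmp $t5, 8  (cmp 8,8)
blt L0: not taken
sw $t0, (108) → M[108]=14
halt.

14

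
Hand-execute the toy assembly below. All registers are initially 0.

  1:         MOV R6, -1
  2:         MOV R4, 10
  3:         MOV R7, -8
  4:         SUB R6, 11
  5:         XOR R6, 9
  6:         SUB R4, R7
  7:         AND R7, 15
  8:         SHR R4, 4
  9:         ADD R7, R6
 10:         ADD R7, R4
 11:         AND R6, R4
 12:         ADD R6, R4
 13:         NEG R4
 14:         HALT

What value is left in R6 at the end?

2

MOV R6, -1 → R6=-1
MOV R4, 10 → R4=10
MOV R7, -8 → R7=-8
SUB R6, 11 → R6=(-1)-11=-12
XOR R6, 9 → R6=(-12)^9=-3
SUB R4, R7 → R4=10-(-8)=18
AND R7, 15 → R7=(-8)&15=8
SHR R4, 4 → R4=18>>4=1
ADD R7, R6 → R7=8+(-3)=5
ADD R7, R4 → R7=5+1=6
AND R6, R4 → R6=(-3)&1=1
ADD R6, R4 → R6=1+1=2
NEG R4 → R4=-(1)=-1
halt.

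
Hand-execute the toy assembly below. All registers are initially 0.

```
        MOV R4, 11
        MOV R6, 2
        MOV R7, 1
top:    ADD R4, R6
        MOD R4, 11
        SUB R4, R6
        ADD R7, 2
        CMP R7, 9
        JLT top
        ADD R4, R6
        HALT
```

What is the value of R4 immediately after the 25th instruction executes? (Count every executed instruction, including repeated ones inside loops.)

after MOV R4, 11: R4=11
after MOV R6, 2: R6=2
after MOV R7, 1: R7=1
after ADD R4, R6: R4=11+2=13
after MOD R4, 11: R4=13%11=2
after SUB R4, R6: R4=2-2=0
after ADD R7, 2: R7=1+2=3
CMP R7, 9  (cmp 3,9)
JLT top: taken
after ADD R4, R6: R4=0+2=2
after MOD R4, 11: R4=2%11=2
after SUB R4, R6: R4=2-2=0
after ADD R7, 2: R7=3+2=5
CMP R7, 9  (cmp 5,9)
JLT top: taken
after ADD R4, R6: R4=0+2=2
after MOD R4, 11: R4=2%11=2
after SUB R4, R6: R4=2-2=0
after ADD R7, 2: R7=5+2=7
CMP R7, 9  (cmp 7,9)
JLT top: taken
after ADD R4, R6: R4=0+2=2
after MOD R4, 11: R4=2%11=2
after SUB R4, R6: R4=2-2=0
after ADD R7, 2: R7=7+2=9
After step 25: R4 = 0.

0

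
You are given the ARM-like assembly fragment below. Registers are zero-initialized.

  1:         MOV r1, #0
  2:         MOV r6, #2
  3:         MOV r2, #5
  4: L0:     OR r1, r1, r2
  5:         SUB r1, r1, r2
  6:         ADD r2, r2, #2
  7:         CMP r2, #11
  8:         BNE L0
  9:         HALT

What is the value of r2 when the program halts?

11

MOV r1, #0 → r1=0
MOV r6, #2 → r6=2
MOV r2, #5 → r2=5
OR r1, r1, r2 → r1=0|5=5
SUB r1, r1, r2 → r1=5-5=0
ADD r2, r2, #2 → r2=5+2=7
CMP r2, #11  (cmp 7,11)
BNE L0: taken
OR r1, r1, r2 → r1=0|7=7
SUB r1, r1, r2 → r1=7-7=0
ADD r2, r2, #2 → r2=7+2=9
CMP r2, #11  (cmp 9,11)
BNE L0: taken
OR r1, r1, r2 → r1=0|9=9
SUB r1, r1, r2 → r1=9-9=0
ADD r2, r2, #2 → r2=9+2=11
CMP r2, #11  (cmp 11,11)
BNE L0: not taken
halt.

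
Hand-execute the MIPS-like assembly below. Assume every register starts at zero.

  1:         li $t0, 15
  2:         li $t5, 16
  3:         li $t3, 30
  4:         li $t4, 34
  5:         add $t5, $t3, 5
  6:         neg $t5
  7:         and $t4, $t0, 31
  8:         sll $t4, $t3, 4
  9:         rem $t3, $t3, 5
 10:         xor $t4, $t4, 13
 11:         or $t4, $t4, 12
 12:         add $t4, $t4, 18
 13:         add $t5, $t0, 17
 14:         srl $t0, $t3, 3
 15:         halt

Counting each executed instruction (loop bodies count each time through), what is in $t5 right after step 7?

-35

li $t0, 15 → $t0=15
li $t5, 16 → $t5=16
li $t3, 30 → $t3=30
li $t4, 34 → $t4=34
add $t5, $t3, 5 → $t5=30+5=35
neg $t5 → $t5=-(35)=-35
and $t4, $t0, 31 → $t4=15&31=15
After step 7: $t5 = -35.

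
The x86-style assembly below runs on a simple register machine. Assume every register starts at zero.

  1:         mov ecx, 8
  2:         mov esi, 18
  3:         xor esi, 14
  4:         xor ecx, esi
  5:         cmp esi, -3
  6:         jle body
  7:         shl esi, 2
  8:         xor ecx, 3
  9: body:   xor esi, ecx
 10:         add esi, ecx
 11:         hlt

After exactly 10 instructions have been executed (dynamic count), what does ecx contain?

23

ecx=8
esi=18
esi=18^14=28
ecx=8^28=20
cmp esi, -3  (cmp 28,-3)
jle body: not taken
esi=28<<2=112
ecx=20^3=23
esi=112^23=103
esi=103+23=126
After step 10: ecx = 23.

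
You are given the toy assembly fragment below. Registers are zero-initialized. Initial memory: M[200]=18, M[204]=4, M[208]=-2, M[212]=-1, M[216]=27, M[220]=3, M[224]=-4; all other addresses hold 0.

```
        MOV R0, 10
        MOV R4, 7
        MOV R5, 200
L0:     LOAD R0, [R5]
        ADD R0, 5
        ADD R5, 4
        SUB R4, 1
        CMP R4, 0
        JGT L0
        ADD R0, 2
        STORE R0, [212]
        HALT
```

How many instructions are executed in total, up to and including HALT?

48

after MOV R0, 10: R0=10
after MOV R4, 7: R4=7
after MOV R5, 200: R5=200
after LOAD R0, [R5]: R0=M[200]=18
after ADD R0, 5: R0=18+5=23
after ADD R5, 4: R5=200+4=204
after SUB R4, 1: R4=7-1=6
CMP R4, 0  (cmp 6,0)
JGT L0: taken
after LOAD R0, [R5]: R0=M[204]=4
after ADD R0, 5: R0=4+5=9
after ADD R5, 4: R5=204+4=208
after SUB R4, 1: R4=6-1=5
CMP R4, 0  (cmp 5,0)
JGT L0: taken
after LOAD R0, [R5]: R0=M[208]=-2
after ADD R0, 5: R0=(-2)+5=3
after ADD R5, 4: R5=208+4=212
after SUB R4, 1: R4=5-1=4
CMP R4, 0  (cmp 4,0)
JGT L0: taken
after LOAD R0, [R5]: R0=M[212]=-1
after ADD R0, 5: R0=(-1)+5=4
after ADD R5, 4: R5=212+4=216
after SUB R4, 1: R4=4-1=3
CMP R4, 0  (cmp 3,0)
JGT L0: taken
after LOAD R0, [R5]: R0=M[216]=27
after ADD R0, 5: R0=27+5=32
after ADD R5, 4: R5=216+4=220
after SUB R4, 1: R4=3-1=2
CMP R4, 0  (cmp 2,0)
JGT L0: taken
after LOAD R0, [R5]: R0=M[220]=3
after ADD R0, 5: R0=3+5=8
after ADD R5, 4: R5=220+4=224
after SUB R4, 1: R4=2-1=1
CMP R4, 0  (cmp 1,0)
JGT L0: taken
after LOAD R0, [R5]: R0=M[224]=-4
after ADD R0, 5: R0=(-4)+5=1
after ADD R5, 4: R5=224+4=228
after SUB R4, 1: R4=1-1=0
CMP R4, 0  (cmp 0,0)
JGT L0: not taken
after ADD R0, 2: R0=1+2=3
STORE R0, [212] → M[212]=3
halt.
Total executed instructions: 48.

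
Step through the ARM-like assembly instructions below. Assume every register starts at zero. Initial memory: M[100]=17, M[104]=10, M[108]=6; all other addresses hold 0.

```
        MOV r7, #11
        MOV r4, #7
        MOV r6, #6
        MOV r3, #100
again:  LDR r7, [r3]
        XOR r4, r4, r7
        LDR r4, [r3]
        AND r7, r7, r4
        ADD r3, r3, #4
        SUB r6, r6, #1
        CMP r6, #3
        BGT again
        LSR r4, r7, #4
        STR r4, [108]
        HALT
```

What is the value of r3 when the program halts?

after MOV r7, #11: r7=11
after MOV r4, #7: r4=7
after MOV r6, #6: r6=6
after MOV r3, #100: r3=100
after LDR r7, [r3]: r7=M[100]=17
after XOR r4, r4, r7: r4=7^17=22
after LDR r4, [r3]: r4=M[100]=17
after AND r7, r7, r4: r7=17&17=17
after ADD r3, r3, #4: r3=100+4=104
after SUB r6, r6, #1: r6=6-1=5
CMP r6, #3  (cmp 5,3)
BGT again: taken
after LDR r7, [r3]: r7=M[104]=10
after XOR r4, r4, r7: r4=17^10=27
after LDR r4, [r3]: r4=M[104]=10
after AND r7, r7, r4: r7=10&10=10
after ADD r3, r3, #4: r3=104+4=108
after SUB r6, r6, #1: r6=5-1=4
CMP r6, #3  (cmp 4,3)
BGT again: taken
after LDR r7, [r3]: r7=M[108]=6
after XOR r4, r4, r7: r4=10^6=12
after LDR r4, [r3]: r4=M[108]=6
after AND r7, r7, r4: r7=6&6=6
after ADD r3, r3, #4: r3=108+4=112
after SUB r6, r6, #1: r6=4-1=3
CMP r6, #3  (cmp 3,3)
BGT again: not taken
after LSR r4, r7, #4: r4=6>>4=0
STR r4, [108] → M[108]=0
halt.

112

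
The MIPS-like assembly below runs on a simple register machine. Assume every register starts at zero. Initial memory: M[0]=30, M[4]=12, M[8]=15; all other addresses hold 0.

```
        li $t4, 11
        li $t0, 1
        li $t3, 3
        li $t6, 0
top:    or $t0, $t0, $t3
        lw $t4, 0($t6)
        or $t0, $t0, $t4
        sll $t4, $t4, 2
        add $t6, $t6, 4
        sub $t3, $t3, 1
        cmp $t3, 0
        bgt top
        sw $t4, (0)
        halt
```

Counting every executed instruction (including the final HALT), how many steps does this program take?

li $t4, 11 → $t4=11
li $t0, 1 → $t0=1
li $t3, 3 → $t3=3
li $t6, 0 → $t6=0
or $t0, $t0, $t3 → $t0=1|3=3
lw $t4, 0($t6) → $t4=M[0]=30
or $t0, $t0, $t4 → $t0=3|30=31
sll $t4, $t4, 2 → $t4=30<<2=120
add $t6, $t6, 4 → $t6=0+4=4
sub $t3, $t3, 1 → $t3=3-1=2
cmp $t3, 0  (cmp 2,0)
bgt top: taken
or $t0, $t0, $t3 → $t0=31|2=31
lw $t4, 0($t6) → $t4=M[4]=12
or $t0, $t0, $t4 → $t0=31|12=31
sll $t4, $t4, 2 → $t4=12<<2=48
add $t6, $t6, 4 → $t6=4+4=8
sub $t3, $t3, 1 → $t3=2-1=1
cmp $t3, 0  (cmp 1,0)
bgt top: taken
or $t0, $t0, $t3 → $t0=31|1=31
lw $t4, 0($t6) → $t4=M[8]=15
or $t0, $t0, $t4 → $t0=31|15=31
sll $t4, $t4, 2 → $t4=15<<2=60
add $t6, $t6, 4 → $t6=8+4=12
sub $t3, $t3, 1 → $t3=1-1=0
cmp $t3, 0  (cmp 0,0)
bgt top: not taken
sw $t4, (0) → M[0]=60
halt.
Total executed instructions: 30.

30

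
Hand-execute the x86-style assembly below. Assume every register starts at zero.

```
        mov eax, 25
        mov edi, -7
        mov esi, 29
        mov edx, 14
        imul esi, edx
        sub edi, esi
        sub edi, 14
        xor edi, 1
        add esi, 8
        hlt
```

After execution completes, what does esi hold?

414

after mov eax, 25: eax=25
after mov edi, -7: edi=-7
after mov esi, 29: esi=29
after mov edx, 14: edx=14
after imul esi, edx: esi=29*14=406
after sub edi, esi: edi=(-7)-406=-413
after sub edi, 14: edi=(-413)-14=-427
after xor edi, 1: edi=(-427)^1=-428
after add esi, 8: esi=406+8=414
halt.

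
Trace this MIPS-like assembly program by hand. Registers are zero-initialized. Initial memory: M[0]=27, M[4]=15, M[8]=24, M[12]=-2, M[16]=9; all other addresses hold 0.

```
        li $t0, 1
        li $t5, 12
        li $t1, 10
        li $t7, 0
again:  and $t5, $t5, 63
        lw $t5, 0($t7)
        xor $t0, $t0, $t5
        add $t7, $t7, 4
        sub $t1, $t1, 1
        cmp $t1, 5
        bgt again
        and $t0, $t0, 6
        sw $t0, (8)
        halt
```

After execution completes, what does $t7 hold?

20

$t0=1
$t5=12
$t1=10
$t7=0
$t5=12&63=12
$t5=M[0]=27
$t0=1^27=26
$t7=0+4=4
$t1=10-1=9
cmp $t1, 5  (cmp 9,5)
bgt again: taken
$t5=27&63=27
$t5=M[4]=15
$t0=26^15=21
$t7=4+4=8
$t1=9-1=8
cmp $t1, 5  (cmp 8,5)
bgt again: taken
$t5=15&63=15
$t5=M[8]=24
$t0=21^24=13
$t7=8+4=12
$t1=8-1=7
cmp $t1, 5  (cmp 7,5)
bgt again: taken
$t5=24&63=24
$t5=M[12]=-2
$t0=13^(-2)=-13
$t7=12+4=16
$t1=7-1=6
cmp $t1, 5  (cmp 6,5)
bgt again: taken
$t5=(-2)&63=62
$t5=M[16]=9
$t0=(-13)^9=-6
$t7=16+4=20
$t1=6-1=5
cmp $t1, 5  (cmp 5,5)
bgt again: not taken
$t0=(-6)&6=2
sw $t0, (8) → M[8]=2
halt.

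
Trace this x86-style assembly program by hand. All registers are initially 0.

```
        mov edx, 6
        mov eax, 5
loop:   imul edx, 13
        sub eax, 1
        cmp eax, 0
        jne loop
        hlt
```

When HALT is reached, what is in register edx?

2227758

after mov edx, 6: edx=6
after mov eax, 5: eax=5
after imul edx, 13: edx=6*13=78
after sub eax, 1: eax=5-1=4
cmp eax, 0  (cmp 4,0)
jne loop: taken
after imul edx, 13: edx=78*13=1014
after sub eax, 1: eax=4-1=3
cmp eax, 0  (cmp 3,0)
jne loop: taken
after imul edx, 13: edx=1014*13=13182
after sub eax, 1: eax=3-1=2
cmp eax, 0  (cmp 2,0)
jne loop: taken
after imul edx, 13: edx=13182*13=171366
after sub eax, 1: eax=2-1=1
cmp eax, 0  (cmp 1,0)
jne loop: taken
after imul edx, 13: edx=171366*13=2227758
after sub eax, 1: eax=1-1=0
cmp eax, 0  (cmp 0,0)
jne loop: not taken
halt.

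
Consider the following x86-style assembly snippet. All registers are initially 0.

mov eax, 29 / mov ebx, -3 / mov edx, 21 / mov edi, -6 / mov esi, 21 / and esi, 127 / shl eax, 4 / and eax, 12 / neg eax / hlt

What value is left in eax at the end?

after mov eax, 29: eax=29
after mov ebx, -3: ebx=-3
after mov edx, 21: edx=21
after mov edi, -6: edi=-6
after mov esi, 21: esi=21
after and esi, 127: esi=21&127=21
after shl eax, 4: eax=29<<4=464
after and eax, 12: eax=464&12=0
after neg eax: eax=-(0)=0
halt.

0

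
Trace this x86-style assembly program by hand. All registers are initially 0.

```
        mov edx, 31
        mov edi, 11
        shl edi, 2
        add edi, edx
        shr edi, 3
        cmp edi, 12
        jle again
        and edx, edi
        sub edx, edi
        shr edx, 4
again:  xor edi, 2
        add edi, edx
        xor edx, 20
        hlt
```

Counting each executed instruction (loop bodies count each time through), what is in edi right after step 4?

75

mov edx, 31 → edx=31
mov edi, 11 → edi=11
shl edi, 2 → edi=11<<2=44
add edi, edx → edi=44+31=75
After step 4: edi = 75.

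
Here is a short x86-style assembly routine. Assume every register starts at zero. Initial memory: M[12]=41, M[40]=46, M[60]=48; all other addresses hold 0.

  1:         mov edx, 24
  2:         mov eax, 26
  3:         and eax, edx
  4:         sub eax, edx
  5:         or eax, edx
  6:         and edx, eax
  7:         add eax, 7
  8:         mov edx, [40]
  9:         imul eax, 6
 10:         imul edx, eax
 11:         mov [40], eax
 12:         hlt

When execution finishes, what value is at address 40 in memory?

edx=24
eax=26
eax=26&24=24
eax=24-24=0
eax=0|24=24
edx=24&24=24
eax=24+7=31
edx=M[40]=46
eax=31*6=186
edx=46*186=8556
mov [40], eax → M[40]=186
halt.

186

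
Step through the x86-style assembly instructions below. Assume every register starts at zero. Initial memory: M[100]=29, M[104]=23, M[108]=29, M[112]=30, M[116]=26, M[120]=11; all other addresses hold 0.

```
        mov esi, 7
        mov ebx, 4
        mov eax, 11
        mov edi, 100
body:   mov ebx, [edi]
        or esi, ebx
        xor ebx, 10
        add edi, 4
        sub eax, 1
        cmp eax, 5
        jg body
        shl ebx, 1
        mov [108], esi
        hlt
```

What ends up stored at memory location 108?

31

mov esi, 7 → esi=7
mov ebx, 4 → ebx=4
mov eax, 11 → eax=11
mov edi, 100 → edi=100
mov ebx, [edi] → ebx=M[100]=29
or esi, ebx → esi=7|29=31
xor ebx, 10 → ebx=29^10=23
add edi, 4 → edi=100+4=104
sub eax, 1 → eax=11-1=10
cmp eax, 5  (cmp 10,5)
jg body: taken
mov ebx, [edi] → ebx=M[104]=23
or esi, ebx → esi=31|23=31
xor ebx, 10 → ebx=23^10=29
add edi, 4 → edi=104+4=108
sub eax, 1 → eax=10-1=9
cmp eax, 5  (cmp 9,5)
jg body: taken
mov ebx, [edi] → ebx=M[108]=29
or esi, ebx → esi=31|29=31
xor ebx, 10 → ebx=29^10=23
add edi, 4 → edi=108+4=112
sub eax, 1 → eax=9-1=8
cmp eax, 5  (cmp 8,5)
jg body: taken
mov ebx, [edi] → ebx=M[112]=30
or esi, ebx → esi=31|30=31
xor ebx, 10 → ebx=30^10=20
add edi, 4 → edi=112+4=116
sub eax, 1 → eax=8-1=7
cmp eax, 5  (cmp 7,5)
jg body: taken
mov ebx, [edi] → ebx=M[116]=26
or esi, ebx → esi=31|26=31
xor ebx, 10 → ebx=26^10=16
add edi, 4 → edi=116+4=120
sub eax, 1 → eax=7-1=6
cmp eax, 5  (cmp 6,5)
jg body: taken
mov ebx, [edi] → ebx=M[120]=11
or esi, ebx → esi=31|11=31
xor ebx, 10 → ebx=11^10=1
add edi, 4 → edi=120+4=124
sub eax, 1 → eax=6-1=5
cmp eax, 5  (cmp 5,5)
jg body: not taken
shl ebx, 1 → ebx=1<<1=2
mov [108], esi → M[108]=31
halt.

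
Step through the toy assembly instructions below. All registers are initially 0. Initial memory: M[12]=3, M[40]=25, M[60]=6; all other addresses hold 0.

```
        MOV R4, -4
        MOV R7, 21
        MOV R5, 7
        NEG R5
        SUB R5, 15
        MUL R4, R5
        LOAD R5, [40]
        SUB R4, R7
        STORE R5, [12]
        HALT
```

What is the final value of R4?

67

after MOV R4, -4: R4=-4
after MOV R7, 21: R7=21
after MOV R5, 7: R5=7
after NEG R5: R5=-(7)=-7
after SUB R5, 15: R5=(-7)-15=-22
after MUL R4, R5: R4=(-4)*(-22)=88
after LOAD R5, [40]: R5=M[40]=25
after SUB R4, R7: R4=88-21=67
STORE R5, [12] → M[12]=25
halt.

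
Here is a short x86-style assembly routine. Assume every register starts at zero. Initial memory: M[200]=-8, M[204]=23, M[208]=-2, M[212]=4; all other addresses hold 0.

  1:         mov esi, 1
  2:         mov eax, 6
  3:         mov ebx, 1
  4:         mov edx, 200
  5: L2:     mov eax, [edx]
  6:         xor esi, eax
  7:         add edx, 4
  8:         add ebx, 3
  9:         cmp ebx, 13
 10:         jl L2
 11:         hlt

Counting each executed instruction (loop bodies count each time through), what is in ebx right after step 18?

after mov esi, 1: esi=1
after mov eax, 6: eax=6
after mov ebx, 1: ebx=1
after mov edx, 200: edx=200
after mov eax, [edx]: eax=M[200]=-8
after xor esi, eax: esi=1^(-8)=-7
after add edx, 4: edx=200+4=204
after add ebx, 3: ebx=1+3=4
cmp ebx, 13  (cmp 4,13)
jl L2: taken
after mov eax, [edx]: eax=M[204]=23
after xor esi, eax: esi=(-7)^23=-18
after add edx, 4: edx=204+4=208
after add ebx, 3: ebx=4+3=7
cmp ebx, 13  (cmp 7,13)
jl L2: taken
after mov eax, [edx]: eax=M[208]=-2
after xor esi, eax: esi=(-18)^(-2)=16
After step 18: ebx = 7.

7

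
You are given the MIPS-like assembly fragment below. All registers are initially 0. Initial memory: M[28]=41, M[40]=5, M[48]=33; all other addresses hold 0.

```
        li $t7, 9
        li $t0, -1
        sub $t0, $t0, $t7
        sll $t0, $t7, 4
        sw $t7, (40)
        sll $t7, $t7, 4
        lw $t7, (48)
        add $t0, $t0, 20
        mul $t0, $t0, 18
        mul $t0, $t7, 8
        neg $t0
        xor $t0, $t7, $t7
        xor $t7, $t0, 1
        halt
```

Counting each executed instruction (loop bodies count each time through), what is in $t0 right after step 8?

164

li $t7, 9 → $t7=9
li $t0, -1 → $t0=-1
sub $t0, $t0, $t7 → $t0=(-1)-9=-10
sll $t0, $t7, 4 → $t0=9<<4=144
sw $t7, (40) → M[40]=9
sll $t7, $t7, 4 → $t7=9<<4=144
lw $t7, (48) → $t7=M[48]=33
add $t0, $t0, 20 → $t0=144+20=164
After step 8: $t0 = 164.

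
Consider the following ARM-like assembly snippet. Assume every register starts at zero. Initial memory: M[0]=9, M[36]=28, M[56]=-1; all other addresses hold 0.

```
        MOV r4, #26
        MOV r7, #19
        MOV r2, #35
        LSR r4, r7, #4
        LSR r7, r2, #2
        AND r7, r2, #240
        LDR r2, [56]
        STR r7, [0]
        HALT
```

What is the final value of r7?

32

after MOV r4, #26: r4=26
after MOV r7, #19: r7=19
after MOV r2, #35: r2=35
after LSR r4, r7, #4: r4=19>>4=1
after LSR r7, r2, #2: r7=35>>2=8
after AND r7, r2, #240: r7=35&240=32
after LDR r2, [56]: r2=M[56]=-1
STR r7, [0] → M[0]=32
halt.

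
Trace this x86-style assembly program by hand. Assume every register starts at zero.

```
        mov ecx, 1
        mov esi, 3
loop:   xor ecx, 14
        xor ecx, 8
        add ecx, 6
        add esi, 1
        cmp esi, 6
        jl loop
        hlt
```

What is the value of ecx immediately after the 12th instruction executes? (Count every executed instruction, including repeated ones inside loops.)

mov ecx, 1 → ecx=1
mov esi, 3 → esi=3
xor ecx, 14 → ecx=1^14=15
xor ecx, 8 → ecx=15^8=7
add ecx, 6 → ecx=7+6=13
add esi, 1 → esi=3+1=4
cmp esi, 6  (cmp 4,6)
jl loop: taken
xor ecx, 14 → ecx=13^14=3
xor ecx, 8 → ecx=3^8=11
add ecx, 6 → ecx=11+6=17
add esi, 1 → esi=4+1=5
After step 12: ecx = 17.

17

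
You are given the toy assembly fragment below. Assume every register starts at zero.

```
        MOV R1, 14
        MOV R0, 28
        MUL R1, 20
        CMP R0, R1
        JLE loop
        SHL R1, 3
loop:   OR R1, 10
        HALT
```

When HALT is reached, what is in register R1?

282

after MOV R1, 14: R1=14
after MOV R0, 28: R0=28
after MUL R1, 20: R1=14*20=280
CMP R0, R1  (cmp 28,280)
JLE loop: taken
after OR R1, 10: R1=280|10=282
halt.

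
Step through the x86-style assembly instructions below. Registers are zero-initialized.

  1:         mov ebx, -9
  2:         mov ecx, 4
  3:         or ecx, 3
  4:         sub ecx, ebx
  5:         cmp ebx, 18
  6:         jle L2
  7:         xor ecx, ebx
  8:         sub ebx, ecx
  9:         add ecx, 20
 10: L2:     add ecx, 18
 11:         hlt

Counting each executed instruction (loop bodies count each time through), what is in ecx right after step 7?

mov ebx, -9 → ebx=-9
mov ecx, 4 → ecx=4
or ecx, 3 → ecx=4|3=7
sub ecx, ebx → ecx=7-(-9)=16
cmp ebx, 18  (cmp -9,18)
jle L2: taken
add ecx, 18 → ecx=16+18=34
After step 7: ecx = 34.

34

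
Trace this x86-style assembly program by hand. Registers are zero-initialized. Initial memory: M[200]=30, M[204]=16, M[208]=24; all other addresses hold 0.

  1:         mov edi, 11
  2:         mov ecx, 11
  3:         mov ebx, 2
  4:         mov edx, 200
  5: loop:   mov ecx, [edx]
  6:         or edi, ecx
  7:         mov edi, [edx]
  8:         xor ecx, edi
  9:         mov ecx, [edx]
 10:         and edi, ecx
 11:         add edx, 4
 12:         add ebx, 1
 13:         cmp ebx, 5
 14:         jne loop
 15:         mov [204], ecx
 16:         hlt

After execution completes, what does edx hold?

edi=11
ecx=11
ebx=2
edx=200
ecx=M[200]=30
edi=11|30=31
edi=M[200]=30
ecx=30^30=0
ecx=M[200]=30
edi=30&30=30
edx=200+4=204
ebx=2+1=3
cmp ebx, 5  (cmp 3,5)
jne loop: taken
ecx=M[204]=16
edi=30|16=30
edi=M[204]=16
ecx=16^16=0
ecx=M[204]=16
edi=16&16=16
edx=204+4=208
ebx=3+1=4
cmp ebx, 5  (cmp 4,5)
jne loop: taken
ecx=M[208]=24
edi=16|24=24
edi=M[208]=24
ecx=24^24=0
ecx=M[208]=24
edi=24&24=24
edx=208+4=212
ebx=4+1=5
cmp ebx, 5  (cmp 5,5)
jne loop: not taken
mov [204], ecx → M[204]=24
halt.

212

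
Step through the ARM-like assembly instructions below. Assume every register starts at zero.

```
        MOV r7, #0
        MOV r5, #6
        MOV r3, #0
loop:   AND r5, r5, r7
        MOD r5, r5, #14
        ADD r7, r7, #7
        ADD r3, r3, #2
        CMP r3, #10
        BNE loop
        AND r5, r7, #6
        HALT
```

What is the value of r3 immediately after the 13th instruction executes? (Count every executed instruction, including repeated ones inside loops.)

r7=0
r5=6
r3=0
r5=6&0=0
r5=0%14=0
r7=0+7=7
r3=0+2=2
CMP r3, #10  (cmp 2,10)
BNE loop: taken
r5=0&7=0
r5=0%14=0
r7=7+7=14
r3=2+2=4
After step 13: r3 = 4.

4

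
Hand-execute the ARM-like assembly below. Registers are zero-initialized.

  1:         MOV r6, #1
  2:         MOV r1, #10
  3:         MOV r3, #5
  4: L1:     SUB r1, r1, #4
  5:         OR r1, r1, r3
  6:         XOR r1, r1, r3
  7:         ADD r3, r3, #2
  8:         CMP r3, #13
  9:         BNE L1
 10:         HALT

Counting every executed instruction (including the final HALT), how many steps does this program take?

MOV r6, #1 → r6=1
MOV r1, #10 → r1=10
MOV r3, #5 → r3=5
SUB r1, r1, #4 → r1=10-4=6
OR r1, r1, r3 → r1=6|5=7
XOR r1, r1, r3 → r1=7^5=2
ADD r3, r3, #2 → r3=5+2=7
CMP r3, #13  (cmp 7,13)
BNE L1: taken
SUB r1, r1, #4 → r1=2-4=-2
OR r1, r1, r3 → r1=(-2)|7=-1
XOR r1, r1, r3 → r1=(-1)^7=-8
ADD r3, r3, #2 → r3=7+2=9
CMP r3, #13  (cmp 9,13)
BNE L1: taken
SUB r1, r1, #4 → r1=(-8)-4=-12
OR r1, r1, r3 → r1=(-12)|9=-3
XOR r1, r1, r3 → r1=(-3)^9=-12
ADD r3, r3, #2 → r3=9+2=11
CMP r3, #13  (cmp 11,13)
BNE L1: taken
SUB r1, r1, #4 → r1=(-12)-4=-16
OR r1, r1, r3 → r1=(-16)|11=-5
XOR r1, r1, r3 → r1=(-5)^11=-16
ADD r3, r3, #2 → r3=11+2=13
CMP r3, #13  (cmp 13,13)
BNE L1: not taken
halt.
Total executed instructions: 28.

28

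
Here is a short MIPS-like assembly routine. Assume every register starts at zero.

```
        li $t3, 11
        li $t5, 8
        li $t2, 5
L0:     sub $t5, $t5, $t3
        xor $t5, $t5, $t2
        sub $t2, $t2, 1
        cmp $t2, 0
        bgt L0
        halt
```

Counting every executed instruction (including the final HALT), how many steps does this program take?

29

after li $t3, 11: $t3=11
after li $t5, 8: $t5=8
after li $t2, 5: $t2=5
after sub $t5, $t5, $t3: $t5=8-11=-3
after xor $t5, $t5, $t2: $t5=(-3)^5=-8
after sub $t2, $t2, 1: $t2=5-1=4
cmp $t2, 0  (cmp 4,0)
bgt L0: taken
after sub $t5, $t5, $t3: $t5=(-8)-11=-19
after xor $t5, $t5, $t2: $t5=(-19)^4=-23
after sub $t2, $t2, 1: $t2=4-1=3
cmp $t2, 0  (cmp 3,0)
bgt L0: taken
after sub $t5, $t5, $t3: $t5=(-23)-11=-34
after xor $t5, $t5, $t2: $t5=(-34)^3=-35
after sub $t2, $t2, 1: $t2=3-1=2
cmp $t2, 0  (cmp 2,0)
bgt L0: taken
after sub $t5, $t5, $t3: $t5=(-35)-11=-46
after xor $t5, $t5, $t2: $t5=(-46)^2=-48
after sub $t2, $t2, 1: $t2=2-1=1
cmp $t2, 0  (cmp 1,0)
bgt L0: taken
after sub $t5, $t5, $t3: $t5=(-48)-11=-59
after xor $t5, $t5, $t2: $t5=(-59)^1=-60
after sub $t2, $t2, 1: $t2=1-1=0
cmp $t2, 0  (cmp 0,0)
bgt L0: not taken
halt.
Total executed instructions: 29.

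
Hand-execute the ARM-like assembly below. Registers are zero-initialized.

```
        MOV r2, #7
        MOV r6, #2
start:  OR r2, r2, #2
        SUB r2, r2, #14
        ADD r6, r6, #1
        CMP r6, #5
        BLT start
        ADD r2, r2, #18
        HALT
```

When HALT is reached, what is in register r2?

after MOV r2, #7: r2=7
after MOV r6, #2: r6=2
after OR r2, r2, #2: r2=7|2=7
after SUB r2, r2, #14: r2=7-14=-7
after ADD r6, r6, #1: r6=2+1=3
CMP r6, #5  (cmp 3,5)
BLT start: taken
after OR r2, r2, #2: r2=(-7)|2=-5
after SUB r2, r2, #14: r2=(-5)-14=-19
after ADD r6, r6, #1: r6=3+1=4
CMP r6, #5  (cmp 4,5)
BLT start: taken
after OR r2, r2, #2: r2=(-19)|2=-17
after SUB r2, r2, #14: r2=(-17)-14=-31
after ADD r6, r6, #1: r6=4+1=5
CMP r6, #5  (cmp 5,5)
BLT start: not taken
after ADD r2, r2, #18: r2=(-31)+18=-13
halt.

-13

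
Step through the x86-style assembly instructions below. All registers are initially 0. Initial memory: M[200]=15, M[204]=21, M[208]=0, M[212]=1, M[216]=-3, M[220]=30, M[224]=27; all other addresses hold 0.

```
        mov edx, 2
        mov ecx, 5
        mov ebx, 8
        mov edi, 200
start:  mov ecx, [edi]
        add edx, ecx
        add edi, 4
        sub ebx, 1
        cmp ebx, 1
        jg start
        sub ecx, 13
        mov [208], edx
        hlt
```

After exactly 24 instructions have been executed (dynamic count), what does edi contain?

212

mov edx, 2 → edx=2
mov ecx, 5 → ecx=5
mov ebx, 8 → ebx=8
mov edi, 200 → edi=200
mov ecx, [edi] → ecx=M[200]=15
add edx, ecx → edx=2+15=17
add edi, 4 → edi=200+4=204
sub ebx, 1 → ebx=8-1=7
cmp ebx, 1  (cmp 7,1)
jg start: taken
mov ecx, [edi] → ecx=M[204]=21
add edx, ecx → edx=17+21=38
add edi, 4 → edi=204+4=208
sub ebx, 1 → ebx=7-1=6
cmp ebx, 1  (cmp 6,1)
jg start: taken
mov ecx, [edi] → ecx=M[208]=0
add edx, ecx → edx=38+0=38
add edi, 4 → edi=208+4=212
sub ebx, 1 → ebx=6-1=5
cmp ebx, 1  (cmp 5,1)
jg start: taken
mov ecx, [edi] → ecx=M[212]=1
add edx, ecx → edx=38+1=39
After step 24: edi = 212.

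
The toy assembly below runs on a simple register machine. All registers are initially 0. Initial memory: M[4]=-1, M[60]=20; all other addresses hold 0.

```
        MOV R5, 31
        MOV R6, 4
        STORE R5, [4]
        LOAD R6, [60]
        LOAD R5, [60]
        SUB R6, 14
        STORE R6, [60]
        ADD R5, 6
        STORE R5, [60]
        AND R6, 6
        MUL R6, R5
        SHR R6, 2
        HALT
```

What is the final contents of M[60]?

after MOV R5, 31: R5=31
after MOV R6, 4: R6=4
STORE R5, [4] → M[4]=31
after LOAD R6, [60]: R6=M[60]=20
after LOAD R5, [60]: R5=M[60]=20
after SUB R6, 14: R6=20-14=6
STORE R6, [60] → M[60]=6
after ADD R5, 6: R5=20+6=26
STORE R5, [60] → M[60]=26
after AND R6, 6: R6=6&6=6
after MUL R6, R5: R6=6*26=156
after SHR R6, 2: R6=156>>2=39
halt.

26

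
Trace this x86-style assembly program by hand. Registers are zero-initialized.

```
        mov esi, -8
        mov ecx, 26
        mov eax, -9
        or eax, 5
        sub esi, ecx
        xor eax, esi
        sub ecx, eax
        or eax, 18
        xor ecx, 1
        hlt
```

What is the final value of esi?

esi=-8
ecx=26
eax=-9
eax=(-9)|5=-9
esi=(-8)-26=-34
eax=(-9)^(-34)=41
ecx=26-41=-15
eax=41|18=59
ecx=(-15)^1=-16
halt.

-34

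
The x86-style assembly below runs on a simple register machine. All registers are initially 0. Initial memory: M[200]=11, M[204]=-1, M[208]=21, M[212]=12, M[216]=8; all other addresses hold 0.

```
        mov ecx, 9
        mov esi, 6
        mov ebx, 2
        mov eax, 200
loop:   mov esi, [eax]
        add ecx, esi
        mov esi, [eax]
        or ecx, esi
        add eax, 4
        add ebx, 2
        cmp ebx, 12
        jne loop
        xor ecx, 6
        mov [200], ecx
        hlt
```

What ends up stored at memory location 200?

ecx=9
esi=6
ebx=2
eax=200
esi=M[200]=11
ecx=9+11=20
esi=M[200]=11
ecx=20|11=31
eax=200+4=204
ebx=2+2=4
cmp ebx, 12  (cmp 4,12)
jne loop: taken
esi=M[204]=-1
ecx=31+(-1)=30
esi=M[204]=-1
ecx=30|(-1)=-1
eax=204+4=208
ebx=4+2=6
cmp ebx, 12  (cmp 6,12)
jne loop: taken
esi=M[208]=21
ecx=(-1)+21=20
esi=M[208]=21
ecx=20|21=21
eax=208+4=212
ebx=6+2=8
cmp ebx, 12  (cmp 8,12)
jne loop: taken
esi=M[212]=12
ecx=21+12=33
esi=M[212]=12
ecx=33|12=45
eax=212+4=216
ebx=8+2=10
cmp ebx, 12  (cmp 10,12)
jne loop: taken
esi=M[216]=8
ecx=45+8=53
esi=M[216]=8
ecx=53|8=61
eax=216+4=220
ebx=10+2=12
cmp ebx, 12  (cmp 12,12)
jne loop: not taken
ecx=61^6=59
mov [200], ecx → M[200]=59
halt.

59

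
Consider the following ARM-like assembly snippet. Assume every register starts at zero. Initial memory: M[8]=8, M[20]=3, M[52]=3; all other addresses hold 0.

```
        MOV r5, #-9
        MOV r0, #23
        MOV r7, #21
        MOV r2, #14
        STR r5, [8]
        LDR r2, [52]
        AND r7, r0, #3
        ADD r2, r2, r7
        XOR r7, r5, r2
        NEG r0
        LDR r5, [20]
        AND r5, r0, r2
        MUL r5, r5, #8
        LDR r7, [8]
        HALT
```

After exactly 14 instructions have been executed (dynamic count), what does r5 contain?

0

after MOV r5, #-9: r5=-9
after MOV r0, #23: r0=23
after MOV r7, #21: r7=21
after MOV r2, #14: r2=14
STR r5, [8] → M[8]=-9
after LDR r2, [52]: r2=M[52]=3
after AND r7, r0, #3: r7=23&3=3
after ADD r2, r2, r7: r2=3+3=6
after XOR r7, r5, r2: r7=(-9)^6=-15
after NEG r0: r0=-(23)=-23
after LDR r5, [20]: r5=M[20]=3
after AND r5, r0, r2: r5=(-23)&6=0
after MUL r5, r5, #8: r5=0*8=0
after LDR r7, [8]: r7=M[8]=-9
After step 14: r5 = 0.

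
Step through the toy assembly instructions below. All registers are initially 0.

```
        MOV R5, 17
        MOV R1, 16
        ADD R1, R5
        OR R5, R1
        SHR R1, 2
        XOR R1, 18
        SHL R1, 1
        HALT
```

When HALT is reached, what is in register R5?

after MOV R5, 17: R5=17
after MOV R1, 16: R1=16
after ADD R1, R5: R1=16+17=33
after OR R5, R1: R5=17|33=49
after SHR R1, 2: R1=33>>2=8
after XOR R1, 18: R1=8^18=26
after SHL R1, 1: R1=26<<1=52
halt.

49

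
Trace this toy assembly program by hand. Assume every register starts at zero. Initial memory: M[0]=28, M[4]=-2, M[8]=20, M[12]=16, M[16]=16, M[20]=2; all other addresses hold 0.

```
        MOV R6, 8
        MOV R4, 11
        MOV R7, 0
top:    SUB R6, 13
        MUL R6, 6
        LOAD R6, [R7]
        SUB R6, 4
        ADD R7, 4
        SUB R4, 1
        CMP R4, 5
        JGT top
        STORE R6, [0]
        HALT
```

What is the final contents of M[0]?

MOV R6, 8 → R6=8
MOV R4, 11 → R4=11
MOV R7, 0 → R7=0
SUB R6, 13 → R6=8-13=-5
MUL R6, 6 → R6=(-5)*6=-30
LOAD R6, [R7] → R6=M[0]=28
SUB R6, 4 → R6=28-4=24
ADD R7, 4 → R7=0+4=4
SUB R4, 1 → R4=11-1=10
CMP R4, 5  (cmp 10,5)
JGT top: taken
SUB R6, 13 → R6=24-13=11
MUL R6, 6 → R6=11*6=66
LOAD R6, [R7] → R6=M[4]=-2
SUB R6, 4 → R6=(-2)-4=-6
ADD R7, 4 → R7=4+4=8
SUB R4, 1 → R4=10-1=9
CMP R4, 5  (cmp 9,5)
JGT top: taken
SUB R6, 13 → R6=(-6)-13=-19
MUL R6, 6 → R6=(-19)*6=-114
LOAD R6, [R7] → R6=M[8]=20
SUB R6, 4 → R6=20-4=16
ADD R7, 4 → R7=8+4=12
SUB R4, 1 → R4=9-1=8
CMP R4, 5  (cmp 8,5)
JGT top: taken
SUB R6, 13 → R6=16-13=3
MUL R6, 6 → R6=3*6=18
LOAD R6, [R7] → R6=M[12]=16
SUB R6, 4 → R6=16-4=12
ADD R7, 4 → R7=12+4=16
SUB R4, 1 → R4=8-1=7
CMP R4, 5  (cmp 7,5)
JGT top: taken
SUB R6, 13 → R6=12-13=-1
MUL R6, 6 → R6=(-1)*6=-6
LOAD R6, [R7] → R6=M[16]=16
SUB R6, 4 → R6=16-4=12
ADD R7, 4 → R7=16+4=20
SUB R4, 1 → R4=7-1=6
CMP R4, 5  (cmp 6,5)
JGT top: taken
SUB R6, 13 → R6=12-13=-1
MUL R6, 6 → R6=(-1)*6=-6
LOAD R6, [R7] → R6=M[20]=2
SUB R6, 4 → R6=2-4=-2
ADD R7, 4 → R7=20+4=24
SUB R4, 1 → R4=6-1=5
CMP R4, 5  (cmp 5,5)
JGT top: not taken
STORE R6, [0] → M[0]=-2
halt.

-2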